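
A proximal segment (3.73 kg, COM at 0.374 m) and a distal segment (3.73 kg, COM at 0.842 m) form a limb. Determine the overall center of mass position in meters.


COM = (m1*x1 + m2*x2) / (m1 + m2)
COM = (3.73*0.374 + 3.73*0.842) / (3.73 + 3.73)
Numerator = 4.5357
Denominator = 7.4600
COM = 0.6080


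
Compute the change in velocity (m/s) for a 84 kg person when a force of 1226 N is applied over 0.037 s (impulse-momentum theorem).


J = F * dt = 1226 * 0.037 = 45.3620 N*s
delta_v = J / m
delta_v = 45.3620 / 84
delta_v = 0.5400


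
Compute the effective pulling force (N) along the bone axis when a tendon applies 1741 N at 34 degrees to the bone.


F_eff = F_tendon * cos(theta)
theta = 34 deg = 0.5934 rad
cos(theta) = 0.8290
F_eff = 1741 * 0.8290
F_eff = 1443.3544


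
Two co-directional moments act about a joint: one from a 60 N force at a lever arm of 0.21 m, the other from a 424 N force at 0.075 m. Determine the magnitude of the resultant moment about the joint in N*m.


M = F1 * d1 + F2 * d2
M = 60 * 0.21 + 424 * 0.075
M = 12.6000 + 31.8000
M = 44.4000


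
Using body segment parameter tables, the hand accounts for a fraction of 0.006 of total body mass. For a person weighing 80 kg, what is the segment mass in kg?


m_segment = body_mass * fraction
m_segment = 80 * 0.006
m_segment = 0.4800


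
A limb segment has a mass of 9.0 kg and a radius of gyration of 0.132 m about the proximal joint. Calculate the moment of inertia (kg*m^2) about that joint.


I = m * k^2
I = 9.0 * 0.132^2
k^2 = 0.0174
I = 0.1568


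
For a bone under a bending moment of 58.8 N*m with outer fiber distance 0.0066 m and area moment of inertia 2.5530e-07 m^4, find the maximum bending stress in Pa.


sigma = M * c / I
sigma = 58.8 * 0.0066 / 2.5530e-07
M * c = 0.3881
sigma = 1.5201e+06


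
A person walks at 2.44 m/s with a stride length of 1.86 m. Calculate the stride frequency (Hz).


f = v / stride_length
f = 2.44 / 1.86
f = 1.3118


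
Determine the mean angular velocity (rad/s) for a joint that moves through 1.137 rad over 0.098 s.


omega = delta_theta / delta_t
omega = 1.137 / 0.098
omega = 11.6020


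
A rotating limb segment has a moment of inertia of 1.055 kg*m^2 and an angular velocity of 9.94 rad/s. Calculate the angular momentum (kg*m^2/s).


L = I * omega
L = 1.055 * 9.94
L = 10.4867


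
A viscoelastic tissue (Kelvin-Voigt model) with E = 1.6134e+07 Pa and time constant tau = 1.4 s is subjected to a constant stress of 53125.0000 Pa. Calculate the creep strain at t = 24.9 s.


epsilon(t) = (sigma/E) * (1 - exp(-t/tau))
sigma/E = 53125.0000 / 1.6134e+07 = 0.0033
exp(-t/tau) = exp(-24.9 / 1.4) = 1.8870e-08
epsilon = 0.0033 * (1 - 1.8870e-08)
epsilon = 0.0033


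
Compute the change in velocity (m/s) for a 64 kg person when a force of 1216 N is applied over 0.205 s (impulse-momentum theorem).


J = F * dt = 1216 * 0.205 = 249.2800 N*s
delta_v = J / m
delta_v = 249.2800 / 64
delta_v = 3.8950


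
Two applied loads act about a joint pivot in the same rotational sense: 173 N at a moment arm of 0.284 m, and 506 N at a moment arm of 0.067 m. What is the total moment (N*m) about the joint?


M = F1 * d1 + F2 * d2
M = 173 * 0.284 + 506 * 0.067
M = 49.1320 + 33.9020
M = 83.0340


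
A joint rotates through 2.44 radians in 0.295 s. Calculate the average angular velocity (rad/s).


omega = delta_theta / delta_t
omega = 2.44 / 0.295
omega = 8.2712


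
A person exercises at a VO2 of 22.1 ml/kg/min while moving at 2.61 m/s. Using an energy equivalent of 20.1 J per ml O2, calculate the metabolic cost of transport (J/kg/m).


Power per kg = VO2 * 20.1 / 60
Power per kg = 22.1 * 20.1 / 60 = 7.4035 W/kg
Cost = power_per_kg / speed
Cost = 7.4035 / 2.61
Cost = 2.8366


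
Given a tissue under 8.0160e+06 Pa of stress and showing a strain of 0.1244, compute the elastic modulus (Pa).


E = stress / strain
E = 8.0160e+06 / 0.1244
E = 6.4437e+07


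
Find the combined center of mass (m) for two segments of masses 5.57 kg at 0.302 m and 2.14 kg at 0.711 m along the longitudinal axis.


COM = (m1*x1 + m2*x2) / (m1 + m2)
COM = (5.57*0.302 + 2.14*0.711) / (5.57 + 2.14)
Numerator = 3.2037
Denominator = 7.7100
COM = 0.4155


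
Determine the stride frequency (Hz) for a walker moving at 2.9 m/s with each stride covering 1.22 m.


f = v / stride_length
f = 2.9 / 1.22
f = 2.3770


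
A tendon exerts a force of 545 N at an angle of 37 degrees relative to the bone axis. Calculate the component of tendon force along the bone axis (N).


F_eff = F_tendon * cos(theta)
theta = 37 deg = 0.6458 rad
cos(theta) = 0.7986
F_eff = 545 * 0.7986
F_eff = 435.2564


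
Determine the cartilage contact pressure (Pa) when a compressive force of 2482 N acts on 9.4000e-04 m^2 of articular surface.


P = F / A
P = 2482 / 9.4000e-04
P = 2.6404e+06


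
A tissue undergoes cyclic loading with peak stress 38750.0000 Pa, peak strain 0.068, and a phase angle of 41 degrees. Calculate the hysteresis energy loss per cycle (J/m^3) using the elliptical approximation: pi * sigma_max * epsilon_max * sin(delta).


E_loss = pi * sigma_max * epsilon_max * sin(delta)
delta = 41 deg = 0.7156 rad
sin(delta) = 0.6561
E_loss = pi * 38750.0000 * 0.068 * 0.6561
E_loss = 5430.9200


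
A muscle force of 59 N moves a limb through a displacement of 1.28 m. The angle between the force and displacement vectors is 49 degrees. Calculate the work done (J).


W = F * d * cos(theta)
theta = 49 deg = 0.8552 rad
cos(theta) = 0.6561
W = 59 * 1.28 * 0.6561
W = 49.5456


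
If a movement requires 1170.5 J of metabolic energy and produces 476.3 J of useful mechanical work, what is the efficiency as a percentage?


eta = (W_mech / E_meta) * 100
eta = (476.3 / 1170.5) * 100
ratio = 0.4069
eta = 40.6920


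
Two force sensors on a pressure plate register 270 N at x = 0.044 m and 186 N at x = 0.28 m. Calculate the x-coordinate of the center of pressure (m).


COP_x = (F1*x1 + F2*x2) / (F1 + F2)
COP_x = (270*0.044 + 186*0.28) / (270 + 186)
Numerator = 63.9600
Denominator = 456
COP_x = 0.1403


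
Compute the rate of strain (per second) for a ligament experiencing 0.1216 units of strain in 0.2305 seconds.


strain_rate = delta_strain / delta_t
strain_rate = 0.1216 / 0.2305
strain_rate = 0.5275


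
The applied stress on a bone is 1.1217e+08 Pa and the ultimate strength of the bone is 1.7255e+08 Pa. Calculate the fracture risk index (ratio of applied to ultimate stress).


FRI = applied / ultimate
FRI = 1.1217e+08 / 1.7255e+08
FRI = 0.6501


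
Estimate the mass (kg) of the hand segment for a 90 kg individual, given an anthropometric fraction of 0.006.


m_segment = body_mass * fraction
m_segment = 90 * 0.006
m_segment = 0.5400


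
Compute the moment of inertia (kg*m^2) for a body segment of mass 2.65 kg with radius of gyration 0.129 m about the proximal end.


I = m * k^2
I = 2.65 * 0.129^2
k^2 = 0.0166
I = 0.0441


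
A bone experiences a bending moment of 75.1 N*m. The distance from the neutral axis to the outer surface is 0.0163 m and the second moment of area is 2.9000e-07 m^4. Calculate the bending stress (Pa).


sigma = M * c / I
sigma = 75.1 * 0.0163 / 2.9000e-07
M * c = 1.2241
sigma = 4.2211e+06


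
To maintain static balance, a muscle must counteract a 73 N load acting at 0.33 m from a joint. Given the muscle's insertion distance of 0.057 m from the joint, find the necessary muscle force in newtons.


F_muscle = W * d_load / d_muscle
F_muscle = 73 * 0.33 / 0.057
Numerator = 24.0900
F_muscle = 422.6316


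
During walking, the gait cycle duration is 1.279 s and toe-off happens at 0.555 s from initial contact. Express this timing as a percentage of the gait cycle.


pct = (event_time / cycle_time) * 100
pct = (0.555 / 1.279) * 100
ratio = 0.4339
pct = 43.3933


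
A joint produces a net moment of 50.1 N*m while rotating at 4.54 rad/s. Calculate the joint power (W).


P = M * omega
P = 50.1 * 4.54
P = 227.4540


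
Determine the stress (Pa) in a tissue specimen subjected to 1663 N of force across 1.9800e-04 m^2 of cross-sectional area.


stress = F / A
stress = 1663 / 1.9800e-04
stress = 8.3990e+06


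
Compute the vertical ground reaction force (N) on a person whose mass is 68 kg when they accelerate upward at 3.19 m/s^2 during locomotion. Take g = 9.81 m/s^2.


GRF = m * (g + a)
GRF = 68 * (9.81 + 3.19)
GRF = 68 * 13.0000
GRF = 884.0000


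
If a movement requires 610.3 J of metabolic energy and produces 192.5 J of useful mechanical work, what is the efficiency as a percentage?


eta = (W_mech / E_meta) * 100
eta = (192.5 / 610.3) * 100
ratio = 0.3154
eta = 31.5419


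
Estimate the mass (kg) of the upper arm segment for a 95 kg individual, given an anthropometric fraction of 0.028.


m_segment = body_mass * fraction
m_segment = 95 * 0.028
m_segment = 2.6600


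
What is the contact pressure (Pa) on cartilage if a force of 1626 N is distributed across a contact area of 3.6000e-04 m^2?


P = F / A
P = 1626 / 3.6000e-04
P = 4.5167e+06


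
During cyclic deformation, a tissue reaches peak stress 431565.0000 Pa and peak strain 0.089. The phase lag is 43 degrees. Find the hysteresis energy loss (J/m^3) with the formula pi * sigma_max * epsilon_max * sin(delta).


E_loss = pi * sigma_max * epsilon_max * sin(delta)
delta = 43 deg = 0.7505 rad
sin(delta) = 0.6820
E_loss = pi * 431565.0000 * 0.089 * 0.6820
E_loss = 82294.2375


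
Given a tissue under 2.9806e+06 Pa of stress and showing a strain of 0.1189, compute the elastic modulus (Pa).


E = stress / strain
E = 2.9806e+06 / 0.1189
E = 2.5068e+07


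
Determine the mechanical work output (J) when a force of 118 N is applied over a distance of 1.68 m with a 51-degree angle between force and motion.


W = F * d * cos(theta)
theta = 51 deg = 0.8901 rad
cos(theta) = 0.6293
W = 118 * 1.68 * 0.6293
W = 124.7565


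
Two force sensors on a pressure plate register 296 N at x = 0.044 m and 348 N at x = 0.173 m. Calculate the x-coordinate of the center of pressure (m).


COP_x = (F1*x1 + F2*x2) / (F1 + F2)
COP_x = (296*0.044 + 348*0.173) / (296 + 348)
Numerator = 73.2280
Denominator = 644
COP_x = 0.1137


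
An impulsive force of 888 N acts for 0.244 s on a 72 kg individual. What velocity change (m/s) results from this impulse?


J = F * dt = 888 * 0.244 = 216.6720 N*s
delta_v = J / m
delta_v = 216.6720 / 72
delta_v = 3.0093


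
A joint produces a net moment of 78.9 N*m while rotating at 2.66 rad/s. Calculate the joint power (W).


P = M * omega
P = 78.9 * 2.66
P = 209.8740


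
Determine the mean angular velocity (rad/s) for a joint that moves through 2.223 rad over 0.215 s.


omega = delta_theta / delta_t
omega = 2.223 / 0.215
omega = 10.3395


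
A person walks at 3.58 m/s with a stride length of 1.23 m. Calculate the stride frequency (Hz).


f = v / stride_length
f = 3.58 / 1.23
f = 2.9106


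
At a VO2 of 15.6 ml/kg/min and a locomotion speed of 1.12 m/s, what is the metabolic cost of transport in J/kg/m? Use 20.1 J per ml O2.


Power per kg = VO2 * 20.1 / 60
Power per kg = 15.6 * 20.1 / 60 = 5.2260 W/kg
Cost = power_per_kg / speed
Cost = 5.2260 / 1.12
Cost = 4.6661


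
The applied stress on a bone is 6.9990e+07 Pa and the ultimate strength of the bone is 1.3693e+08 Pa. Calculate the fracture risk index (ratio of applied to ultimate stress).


FRI = applied / ultimate
FRI = 6.9990e+07 / 1.3693e+08
FRI = 0.5111


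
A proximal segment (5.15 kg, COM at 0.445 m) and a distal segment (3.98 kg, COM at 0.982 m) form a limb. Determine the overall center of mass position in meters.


COM = (m1*x1 + m2*x2) / (m1 + m2)
COM = (5.15*0.445 + 3.98*0.982) / (5.15 + 3.98)
Numerator = 6.2001
Denominator = 9.1300
COM = 0.6791


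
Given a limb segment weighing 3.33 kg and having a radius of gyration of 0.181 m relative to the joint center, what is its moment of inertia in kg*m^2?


I = m * k^2
I = 3.33 * 0.181^2
k^2 = 0.0328
I = 0.1091


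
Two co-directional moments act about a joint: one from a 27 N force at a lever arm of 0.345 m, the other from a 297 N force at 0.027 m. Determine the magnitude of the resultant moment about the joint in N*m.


M = F1 * d1 + F2 * d2
M = 27 * 0.345 + 297 * 0.027
M = 9.3150 + 8.0190
M = 17.3340


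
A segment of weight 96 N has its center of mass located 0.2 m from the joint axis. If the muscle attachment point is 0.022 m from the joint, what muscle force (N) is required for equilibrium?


F_muscle = W * d_load / d_muscle
F_muscle = 96 * 0.2 / 0.022
Numerator = 19.2000
F_muscle = 872.7273


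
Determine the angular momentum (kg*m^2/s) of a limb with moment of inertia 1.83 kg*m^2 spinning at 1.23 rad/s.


L = I * omega
L = 1.83 * 1.23
L = 2.2509


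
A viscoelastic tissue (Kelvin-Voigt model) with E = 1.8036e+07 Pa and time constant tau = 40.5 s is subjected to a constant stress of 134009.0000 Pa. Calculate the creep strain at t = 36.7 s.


epsilon(t) = (sigma/E) * (1 - exp(-t/tau))
sigma/E = 134009.0000 / 1.8036e+07 = 0.0074
exp(-t/tau) = exp(-36.7 / 40.5) = 0.4041
epsilon = 0.0074 * (1 - 0.4041)
epsilon = 0.0044


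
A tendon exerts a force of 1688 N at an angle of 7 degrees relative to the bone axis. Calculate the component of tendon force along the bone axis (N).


F_eff = F_tendon * cos(theta)
theta = 7 deg = 0.1222 rad
cos(theta) = 0.9925
F_eff = 1688 * 0.9925
F_eff = 1675.4179


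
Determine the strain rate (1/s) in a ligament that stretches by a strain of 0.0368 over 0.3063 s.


strain_rate = delta_strain / delta_t
strain_rate = 0.0368 / 0.3063
strain_rate = 0.1201


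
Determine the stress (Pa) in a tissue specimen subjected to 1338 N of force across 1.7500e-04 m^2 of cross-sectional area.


stress = F / A
stress = 1338 / 1.7500e-04
stress = 7.6457e+06


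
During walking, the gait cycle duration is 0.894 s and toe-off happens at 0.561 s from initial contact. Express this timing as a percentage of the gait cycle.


pct = (event_time / cycle_time) * 100
pct = (0.561 / 0.894) * 100
ratio = 0.6275
pct = 62.7517


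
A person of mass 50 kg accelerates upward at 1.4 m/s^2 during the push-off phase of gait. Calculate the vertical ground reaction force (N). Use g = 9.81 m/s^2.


GRF = m * (g + a)
GRF = 50 * (9.81 + 1.4)
GRF = 50 * 11.2100
GRF = 560.5000


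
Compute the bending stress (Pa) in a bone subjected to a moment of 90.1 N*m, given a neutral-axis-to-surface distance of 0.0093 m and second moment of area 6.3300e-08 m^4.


sigma = M * c / I
sigma = 90.1 * 0.0093 / 6.3300e-08
M * c = 0.8379
sigma = 1.3237e+07


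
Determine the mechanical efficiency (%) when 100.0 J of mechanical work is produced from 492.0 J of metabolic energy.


eta = (W_mech / E_meta) * 100
eta = (100.0 / 492.0) * 100
ratio = 0.2033
eta = 20.3252


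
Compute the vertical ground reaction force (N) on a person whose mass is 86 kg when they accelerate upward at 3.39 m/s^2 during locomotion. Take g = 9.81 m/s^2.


GRF = m * (g + a)
GRF = 86 * (9.81 + 3.39)
GRF = 86 * 13.2000
GRF = 1135.2000


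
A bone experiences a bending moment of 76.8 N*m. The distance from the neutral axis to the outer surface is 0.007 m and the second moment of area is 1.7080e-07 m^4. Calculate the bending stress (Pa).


sigma = M * c / I
sigma = 76.8 * 0.007 / 1.7080e-07
M * c = 0.5376
sigma = 3.1475e+06


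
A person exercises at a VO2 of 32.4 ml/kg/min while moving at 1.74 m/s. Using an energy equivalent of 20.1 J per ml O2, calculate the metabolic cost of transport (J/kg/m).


Power per kg = VO2 * 20.1 / 60
Power per kg = 32.4 * 20.1 / 60 = 10.8540 W/kg
Cost = power_per_kg / speed
Cost = 10.8540 / 1.74
Cost = 6.2379


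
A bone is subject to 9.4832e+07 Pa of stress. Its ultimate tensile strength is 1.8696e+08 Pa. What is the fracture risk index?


FRI = applied / ultimate
FRI = 9.4832e+07 / 1.8696e+08
FRI = 0.5072


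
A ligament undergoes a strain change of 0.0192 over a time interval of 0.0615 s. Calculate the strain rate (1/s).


strain_rate = delta_strain / delta_t
strain_rate = 0.0192 / 0.0615
strain_rate = 0.3122


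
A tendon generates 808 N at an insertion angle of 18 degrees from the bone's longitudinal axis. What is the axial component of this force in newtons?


F_eff = F_tendon * cos(theta)
theta = 18 deg = 0.3142 rad
cos(theta) = 0.9511
F_eff = 808 * 0.9511
F_eff = 768.4537


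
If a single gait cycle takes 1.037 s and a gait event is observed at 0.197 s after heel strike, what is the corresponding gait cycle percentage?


pct = (event_time / cycle_time) * 100
pct = (0.197 / 1.037) * 100
ratio = 0.1900
pct = 18.9971


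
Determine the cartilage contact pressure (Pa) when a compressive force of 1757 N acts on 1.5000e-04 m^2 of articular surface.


P = F / A
P = 1757 / 1.5000e-04
P = 1.1713e+07


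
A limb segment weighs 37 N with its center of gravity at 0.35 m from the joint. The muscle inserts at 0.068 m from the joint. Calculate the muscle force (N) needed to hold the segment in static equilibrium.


F_muscle = W * d_load / d_muscle
F_muscle = 37 * 0.35 / 0.068
Numerator = 12.9500
F_muscle = 190.4412


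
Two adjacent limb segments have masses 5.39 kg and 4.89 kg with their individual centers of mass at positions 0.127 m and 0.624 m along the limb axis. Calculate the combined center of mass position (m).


COM = (m1*x1 + m2*x2) / (m1 + m2)
COM = (5.39*0.127 + 4.89*0.624) / (5.39 + 4.89)
Numerator = 3.7359
Denominator = 10.2800
COM = 0.3634


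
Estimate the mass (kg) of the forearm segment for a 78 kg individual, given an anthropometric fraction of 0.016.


m_segment = body_mass * fraction
m_segment = 78 * 0.016
m_segment = 1.2480


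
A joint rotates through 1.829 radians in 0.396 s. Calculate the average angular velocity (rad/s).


omega = delta_theta / delta_t
omega = 1.829 / 0.396
omega = 4.6187


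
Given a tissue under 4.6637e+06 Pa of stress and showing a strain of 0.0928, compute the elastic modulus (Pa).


E = stress / strain
E = 4.6637e+06 / 0.0928
E = 5.0255e+07


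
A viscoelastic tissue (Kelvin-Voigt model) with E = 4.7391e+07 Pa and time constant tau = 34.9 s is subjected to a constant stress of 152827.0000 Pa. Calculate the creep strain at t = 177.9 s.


epsilon(t) = (sigma/E) * (1 - exp(-t/tau))
sigma/E = 152827.0000 / 4.7391e+07 = 0.0032
exp(-t/tau) = exp(-177.9 / 34.9) = 0.0061
epsilon = 0.0032 * (1 - 0.0061)
epsilon = 0.0032


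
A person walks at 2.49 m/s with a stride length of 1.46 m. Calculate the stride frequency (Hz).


f = v / stride_length
f = 2.49 / 1.46
f = 1.7055


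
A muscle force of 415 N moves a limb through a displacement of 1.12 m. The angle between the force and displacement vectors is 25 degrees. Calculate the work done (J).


W = F * d * cos(theta)
theta = 25 deg = 0.4363 rad
cos(theta) = 0.9063
W = 415 * 1.12 * 0.9063
W = 421.2519


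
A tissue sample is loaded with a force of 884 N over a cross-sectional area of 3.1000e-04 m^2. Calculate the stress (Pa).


stress = F / A
stress = 884 / 3.1000e-04
stress = 2.8516e+06


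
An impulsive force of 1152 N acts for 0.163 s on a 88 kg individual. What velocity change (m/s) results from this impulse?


J = F * dt = 1152 * 0.163 = 187.7760 N*s
delta_v = J / m
delta_v = 187.7760 / 88
delta_v = 2.1338


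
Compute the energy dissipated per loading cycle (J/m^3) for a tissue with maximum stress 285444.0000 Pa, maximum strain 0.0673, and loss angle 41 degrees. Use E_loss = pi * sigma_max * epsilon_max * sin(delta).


E_loss = pi * sigma_max * epsilon_max * sin(delta)
delta = 41 deg = 0.7156 rad
sin(delta) = 0.6561
E_loss = pi * 285444.0000 * 0.0673 * 0.6561
E_loss = 39593.9447


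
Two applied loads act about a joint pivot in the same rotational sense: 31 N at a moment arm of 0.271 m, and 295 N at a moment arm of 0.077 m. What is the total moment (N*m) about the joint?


M = F1 * d1 + F2 * d2
M = 31 * 0.271 + 295 * 0.077
M = 8.4010 + 22.7150
M = 31.1160


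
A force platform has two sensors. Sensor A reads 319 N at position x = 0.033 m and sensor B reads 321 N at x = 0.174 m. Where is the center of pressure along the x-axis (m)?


COP_x = (F1*x1 + F2*x2) / (F1 + F2)
COP_x = (319*0.033 + 321*0.174) / (319 + 321)
Numerator = 66.3810
Denominator = 640
COP_x = 0.1037


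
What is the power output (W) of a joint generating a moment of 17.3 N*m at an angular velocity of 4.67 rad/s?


P = M * omega
P = 17.3 * 4.67
P = 80.7910


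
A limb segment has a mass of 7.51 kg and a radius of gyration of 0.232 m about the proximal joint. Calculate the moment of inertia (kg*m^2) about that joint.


I = m * k^2
I = 7.51 * 0.232^2
k^2 = 0.0538
I = 0.4042


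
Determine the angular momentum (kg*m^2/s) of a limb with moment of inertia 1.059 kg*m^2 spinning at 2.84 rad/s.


L = I * omega
L = 1.059 * 2.84
L = 3.0076


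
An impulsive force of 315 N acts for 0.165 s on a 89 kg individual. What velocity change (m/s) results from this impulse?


J = F * dt = 315 * 0.165 = 51.9750 N*s
delta_v = J / m
delta_v = 51.9750 / 89
delta_v = 0.5840


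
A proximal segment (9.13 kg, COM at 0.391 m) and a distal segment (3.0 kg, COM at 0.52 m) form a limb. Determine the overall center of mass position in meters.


COM = (m1*x1 + m2*x2) / (m1 + m2)
COM = (9.13*0.391 + 3.0*0.52) / (9.13 + 3.0)
Numerator = 5.1298
Denominator = 12.1300
COM = 0.4229


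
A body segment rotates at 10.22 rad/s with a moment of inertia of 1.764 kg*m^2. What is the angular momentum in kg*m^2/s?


L = I * omega
L = 1.764 * 10.22
L = 18.0281


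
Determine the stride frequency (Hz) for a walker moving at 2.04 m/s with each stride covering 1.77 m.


f = v / stride_length
f = 2.04 / 1.77
f = 1.1525


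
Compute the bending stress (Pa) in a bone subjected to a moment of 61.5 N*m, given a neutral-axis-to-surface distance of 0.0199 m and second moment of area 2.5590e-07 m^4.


sigma = M * c / I
sigma = 61.5 * 0.0199 / 2.5590e-07
M * c = 1.2239
sigma = 4.7825e+06


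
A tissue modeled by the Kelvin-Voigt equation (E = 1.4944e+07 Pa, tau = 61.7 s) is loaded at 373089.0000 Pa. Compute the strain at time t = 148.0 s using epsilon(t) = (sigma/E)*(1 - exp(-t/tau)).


epsilon(t) = (sigma/E) * (1 - exp(-t/tau))
sigma/E = 373089.0000 / 1.4944e+07 = 0.0250
exp(-t/tau) = exp(-148.0 / 61.7) = 0.0908
epsilon = 0.0250 * (1 - 0.0908)
epsilon = 0.0227


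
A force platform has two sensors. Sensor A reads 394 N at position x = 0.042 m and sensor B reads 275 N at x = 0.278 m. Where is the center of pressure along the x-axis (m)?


COP_x = (F1*x1 + F2*x2) / (F1 + F2)
COP_x = (394*0.042 + 275*0.278) / (394 + 275)
Numerator = 92.9980
Denominator = 669
COP_x = 0.1390


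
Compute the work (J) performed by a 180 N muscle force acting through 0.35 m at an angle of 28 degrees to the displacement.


W = F * d * cos(theta)
theta = 28 deg = 0.4887 rad
cos(theta) = 0.8829
W = 180 * 0.35 * 0.8829
W = 55.6257


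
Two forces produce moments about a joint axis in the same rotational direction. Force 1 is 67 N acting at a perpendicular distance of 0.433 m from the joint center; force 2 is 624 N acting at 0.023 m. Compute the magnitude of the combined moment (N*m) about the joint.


M = F1 * d1 + F2 * d2
M = 67 * 0.433 + 624 * 0.023
M = 29.0110 + 14.3520
M = 43.3630


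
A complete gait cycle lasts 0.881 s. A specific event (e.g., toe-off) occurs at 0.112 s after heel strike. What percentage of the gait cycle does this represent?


pct = (event_time / cycle_time) * 100
pct = (0.112 / 0.881) * 100
ratio = 0.1271
pct = 12.7128


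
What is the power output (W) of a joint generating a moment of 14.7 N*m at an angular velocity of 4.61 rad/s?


P = M * omega
P = 14.7 * 4.61
P = 67.7670


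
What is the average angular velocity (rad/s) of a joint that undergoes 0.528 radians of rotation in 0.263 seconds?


omega = delta_theta / delta_t
omega = 0.528 / 0.263
omega = 2.0076


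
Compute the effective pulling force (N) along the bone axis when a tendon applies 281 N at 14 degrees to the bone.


F_eff = F_tendon * cos(theta)
theta = 14 deg = 0.2443 rad
cos(theta) = 0.9703
F_eff = 281 * 0.9703
F_eff = 272.6531


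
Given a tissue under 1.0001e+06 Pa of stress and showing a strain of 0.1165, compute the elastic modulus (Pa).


E = stress / strain
E = 1.0001e+06 / 0.1165
E = 8.5845e+06


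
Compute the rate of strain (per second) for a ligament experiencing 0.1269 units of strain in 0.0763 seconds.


strain_rate = delta_strain / delta_t
strain_rate = 0.1269 / 0.0763
strain_rate = 1.6632


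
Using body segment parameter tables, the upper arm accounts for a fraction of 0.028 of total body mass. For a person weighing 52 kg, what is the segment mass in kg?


m_segment = body_mass * fraction
m_segment = 52 * 0.028
m_segment = 1.4560


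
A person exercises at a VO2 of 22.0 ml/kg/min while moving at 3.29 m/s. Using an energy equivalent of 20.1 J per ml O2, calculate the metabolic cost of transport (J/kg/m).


Power per kg = VO2 * 20.1 / 60
Power per kg = 22.0 * 20.1 / 60 = 7.3700 W/kg
Cost = power_per_kg / speed
Cost = 7.3700 / 3.29
Cost = 2.2401


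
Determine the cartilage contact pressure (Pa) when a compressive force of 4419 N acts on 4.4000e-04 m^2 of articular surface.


P = F / A
P = 4419 / 4.4000e-04
P = 1.0043e+07


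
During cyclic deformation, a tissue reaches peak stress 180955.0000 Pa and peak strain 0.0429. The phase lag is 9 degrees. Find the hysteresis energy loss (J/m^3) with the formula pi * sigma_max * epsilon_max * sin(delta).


E_loss = pi * sigma_max * epsilon_max * sin(delta)
delta = 9 deg = 0.1571 rad
sin(delta) = 0.1564
E_loss = pi * 180955.0000 * 0.0429 * 0.1564
E_loss = 3815.1375


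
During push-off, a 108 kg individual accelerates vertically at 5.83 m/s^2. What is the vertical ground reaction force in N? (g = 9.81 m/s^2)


GRF = m * (g + a)
GRF = 108 * (9.81 + 5.83)
GRF = 108 * 15.6400
GRF = 1689.1200


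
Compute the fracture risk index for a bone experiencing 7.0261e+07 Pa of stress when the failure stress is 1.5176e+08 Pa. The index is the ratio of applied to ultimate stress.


FRI = applied / ultimate
FRI = 7.0261e+07 / 1.5176e+08
FRI = 0.4630


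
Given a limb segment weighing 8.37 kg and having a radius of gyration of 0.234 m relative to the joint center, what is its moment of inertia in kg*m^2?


I = m * k^2
I = 8.37 * 0.234^2
k^2 = 0.0548
I = 0.4583


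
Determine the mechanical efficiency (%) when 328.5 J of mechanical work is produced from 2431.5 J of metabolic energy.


eta = (W_mech / E_meta) * 100
eta = (328.5 / 2431.5) * 100
ratio = 0.1351
eta = 13.5102


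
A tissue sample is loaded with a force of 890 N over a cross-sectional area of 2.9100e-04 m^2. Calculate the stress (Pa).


stress = F / A
stress = 890 / 2.9100e-04
stress = 3.0584e+06


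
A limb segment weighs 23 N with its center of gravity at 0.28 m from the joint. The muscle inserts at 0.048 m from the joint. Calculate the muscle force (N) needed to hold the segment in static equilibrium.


F_muscle = W * d_load / d_muscle
F_muscle = 23 * 0.28 / 0.048
Numerator = 6.4400
F_muscle = 134.1667


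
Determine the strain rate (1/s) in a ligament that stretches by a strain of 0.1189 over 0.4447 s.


strain_rate = delta_strain / delta_t
strain_rate = 0.1189 / 0.4447
strain_rate = 0.2674


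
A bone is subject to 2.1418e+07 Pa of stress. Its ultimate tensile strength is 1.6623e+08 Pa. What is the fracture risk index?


FRI = applied / ultimate
FRI = 2.1418e+07 / 1.6623e+08
FRI = 0.1288


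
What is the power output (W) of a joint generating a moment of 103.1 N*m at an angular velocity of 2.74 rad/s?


P = M * omega
P = 103.1 * 2.74
P = 282.4940


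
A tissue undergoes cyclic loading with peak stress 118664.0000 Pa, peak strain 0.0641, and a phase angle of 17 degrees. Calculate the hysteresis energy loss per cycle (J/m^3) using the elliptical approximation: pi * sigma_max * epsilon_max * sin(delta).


E_loss = pi * sigma_max * epsilon_max * sin(delta)
delta = 17 deg = 0.2967 rad
sin(delta) = 0.2924
E_loss = pi * 118664.0000 * 0.0641 * 0.2924
E_loss = 6986.5412


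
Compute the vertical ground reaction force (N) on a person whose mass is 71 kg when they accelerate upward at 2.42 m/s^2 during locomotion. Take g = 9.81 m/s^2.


GRF = m * (g + a)
GRF = 71 * (9.81 + 2.42)
GRF = 71 * 12.2300
GRF = 868.3300


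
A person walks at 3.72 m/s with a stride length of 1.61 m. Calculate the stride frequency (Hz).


f = v / stride_length
f = 3.72 / 1.61
f = 2.3106


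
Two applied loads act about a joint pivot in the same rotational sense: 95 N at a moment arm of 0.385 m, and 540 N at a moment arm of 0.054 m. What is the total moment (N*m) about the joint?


M = F1 * d1 + F2 * d2
M = 95 * 0.385 + 540 * 0.054
M = 36.5750 + 29.1600
M = 65.7350


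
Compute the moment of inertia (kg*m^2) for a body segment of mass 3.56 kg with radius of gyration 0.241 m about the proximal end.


I = m * k^2
I = 3.56 * 0.241^2
k^2 = 0.0581
I = 0.2068


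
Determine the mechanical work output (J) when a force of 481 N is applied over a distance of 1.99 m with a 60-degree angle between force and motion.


W = F * d * cos(theta)
theta = 60 deg = 1.0472 rad
cos(theta) = 0.5000
W = 481 * 1.99 * 0.5000
W = 478.5950


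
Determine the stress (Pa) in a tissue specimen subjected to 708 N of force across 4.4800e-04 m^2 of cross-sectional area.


stress = F / A
stress = 708 / 4.4800e-04
stress = 1.5804e+06


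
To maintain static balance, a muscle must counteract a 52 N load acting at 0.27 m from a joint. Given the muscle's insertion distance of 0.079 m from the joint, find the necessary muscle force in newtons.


F_muscle = W * d_load / d_muscle
F_muscle = 52 * 0.27 / 0.079
Numerator = 14.0400
F_muscle = 177.7215


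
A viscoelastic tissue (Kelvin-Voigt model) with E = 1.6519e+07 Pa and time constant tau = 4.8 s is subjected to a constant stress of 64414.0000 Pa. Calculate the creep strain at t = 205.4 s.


epsilon(t) = (sigma/E) * (1 - exp(-t/tau))
sigma/E = 64414.0000 / 1.6519e+07 = 0.0039
exp(-t/tau) = exp(-205.4 / 4.8) = 2.6050e-19
epsilon = 0.0039 * (1 - 2.6050e-19)
epsilon = 0.0039


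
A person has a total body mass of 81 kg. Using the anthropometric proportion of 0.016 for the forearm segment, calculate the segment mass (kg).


m_segment = body_mass * fraction
m_segment = 81 * 0.016
m_segment = 1.2960


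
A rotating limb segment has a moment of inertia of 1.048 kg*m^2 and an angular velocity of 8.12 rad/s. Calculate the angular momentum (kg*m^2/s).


L = I * omega
L = 1.048 * 8.12
L = 8.5098


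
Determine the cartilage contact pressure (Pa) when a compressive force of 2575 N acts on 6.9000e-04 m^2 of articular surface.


P = F / A
P = 2575 / 6.9000e-04
P = 3.7319e+06


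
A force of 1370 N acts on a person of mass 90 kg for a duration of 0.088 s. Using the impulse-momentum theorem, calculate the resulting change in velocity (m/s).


J = F * dt = 1370 * 0.088 = 120.5600 N*s
delta_v = J / m
delta_v = 120.5600 / 90
delta_v = 1.3396


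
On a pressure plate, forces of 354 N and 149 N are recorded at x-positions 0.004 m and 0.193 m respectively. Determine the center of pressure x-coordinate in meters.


COP_x = (F1*x1 + F2*x2) / (F1 + F2)
COP_x = (354*0.004 + 149*0.193) / (354 + 149)
Numerator = 30.1730
Denominator = 503
COP_x = 0.0600


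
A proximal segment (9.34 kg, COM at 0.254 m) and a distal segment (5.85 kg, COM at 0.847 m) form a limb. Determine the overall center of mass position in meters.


COM = (m1*x1 + m2*x2) / (m1 + m2)
COM = (9.34*0.254 + 5.85*0.847) / (9.34 + 5.85)
Numerator = 7.3273
Denominator = 15.1900
COM = 0.4824


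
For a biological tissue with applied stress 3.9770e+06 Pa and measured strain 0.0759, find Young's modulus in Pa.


E = stress / strain
E = 3.9770e+06 / 0.0759
E = 5.2398e+07


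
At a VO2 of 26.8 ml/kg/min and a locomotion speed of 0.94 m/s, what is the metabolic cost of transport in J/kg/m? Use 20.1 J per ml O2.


Power per kg = VO2 * 20.1 / 60
Power per kg = 26.8 * 20.1 / 60 = 8.9780 W/kg
Cost = power_per_kg / speed
Cost = 8.9780 / 0.94
Cost = 9.5511


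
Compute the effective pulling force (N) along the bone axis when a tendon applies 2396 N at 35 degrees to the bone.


F_eff = F_tendon * cos(theta)
theta = 35 deg = 0.6109 rad
cos(theta) = 0.8192
F_eff = 2396 * 0.8192
F_eff = 1962.6883


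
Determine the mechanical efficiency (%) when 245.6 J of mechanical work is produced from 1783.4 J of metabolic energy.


eta = (W_mech / E_meta) * 100
eta = (245.6 / 1783.4) * 100
ratio = 0.1377
eta = 13.7714


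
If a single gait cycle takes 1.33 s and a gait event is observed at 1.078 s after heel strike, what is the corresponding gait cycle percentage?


pct = (event_time / cycle_time) * 100
pct = (1.078 / 1.33) * 100
ratio = 0.8105
pct = 81.0526


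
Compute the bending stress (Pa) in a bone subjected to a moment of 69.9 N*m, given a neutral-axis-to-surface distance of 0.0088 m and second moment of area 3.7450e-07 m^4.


sigma = M * c / I
sigma = 69.9 * 0.0088 / 3.7450e-07
M * c = 0.6151
sigma = 1.6425e+06


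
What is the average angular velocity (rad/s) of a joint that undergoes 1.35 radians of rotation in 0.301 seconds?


omega = delta_theta / delta_t
omega = 1.35 / 0.301
omega = 4.4850


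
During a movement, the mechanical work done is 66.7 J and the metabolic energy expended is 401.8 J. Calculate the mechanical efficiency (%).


eta = (W_mech / E_meta) * 100
eta = (66.7 / 401.8) * 100
ratio = 0.1660
eta = 16.6003


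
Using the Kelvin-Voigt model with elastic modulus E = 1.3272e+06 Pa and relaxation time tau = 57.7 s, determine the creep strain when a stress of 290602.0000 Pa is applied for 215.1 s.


epsilon(t) = (sigma/E) * (1 - exp(-t/tau))
sigma/E = 290602.0000 / 1.3272e+06 = 0.2190
exp(-t/tau) = exp(-215.1 / 57.7) = 0.0240
epsilon = 0.2190 * (1 - 0.0240)
epsilon = 0.2137


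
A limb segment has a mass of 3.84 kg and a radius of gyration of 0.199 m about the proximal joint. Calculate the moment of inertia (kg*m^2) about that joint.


I = m * k^2
I = 3.84 * 0.199^2
k^2 = 0.0396
I = 0.1521


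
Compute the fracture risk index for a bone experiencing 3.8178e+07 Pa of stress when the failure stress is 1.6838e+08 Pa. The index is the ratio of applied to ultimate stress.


FRI = applied / ultimate
FRI = 3.8178e+07 / 1.6838e+08
FRI = 0.2267


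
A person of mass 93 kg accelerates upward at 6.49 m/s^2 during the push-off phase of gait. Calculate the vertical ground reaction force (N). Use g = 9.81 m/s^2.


GRF = m * (g + a)
GRF = 93 * (9.81 + 6.49)
GRF = 93 * 16.3000
GRF = 1515.9000


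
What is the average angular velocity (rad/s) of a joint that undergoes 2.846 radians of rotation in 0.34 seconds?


omega = delta_theta / delta_t
omega = 2.846 / 0.34
omega = 8.3706


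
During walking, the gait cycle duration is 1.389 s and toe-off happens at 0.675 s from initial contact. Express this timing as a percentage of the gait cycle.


pct = (event_time / cycle_time) * 100
pct = (0.675 / 1.389) * 100
ratio = 0.4860
pct = 48.5961


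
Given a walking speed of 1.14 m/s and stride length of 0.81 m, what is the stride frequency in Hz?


f = v / stride_length
f = 1.14 / 0.81
f = 1.4074


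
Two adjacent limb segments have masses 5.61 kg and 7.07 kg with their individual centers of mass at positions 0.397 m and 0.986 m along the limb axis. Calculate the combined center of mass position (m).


COM = (m1*x1 + m2*x2) / (m1 + m2)
COM = (5.61*0.397 + 7.07*0.986) / (5.61 + 7.07)
Numerator = 9.1982
Denominator = 12.6800
COM = 0.7254


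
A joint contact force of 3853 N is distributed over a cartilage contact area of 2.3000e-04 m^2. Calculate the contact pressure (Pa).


P = F / A
P = 3853 / 2.3000e-04
P = 1.6752e+07


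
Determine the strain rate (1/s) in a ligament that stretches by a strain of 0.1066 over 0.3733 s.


strain_rate = delta_strain / delta_t
strain_rate = 0.1066 / 0.3733
strain_rate = 0.2856


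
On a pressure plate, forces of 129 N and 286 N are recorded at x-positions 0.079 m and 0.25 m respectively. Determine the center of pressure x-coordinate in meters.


COP_x = (F1*x1 + F2*x2) / (F1 + F2)
COP_x = (129*0.079 + 286*0.25) / (129 + 286)
Numerator = 81.6910
Denominator = 415
COP_x = 0.1968


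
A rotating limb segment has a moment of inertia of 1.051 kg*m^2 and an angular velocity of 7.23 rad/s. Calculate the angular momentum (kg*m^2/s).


L = I * omega
L = 1.051 * 7.23
L = 7.5987


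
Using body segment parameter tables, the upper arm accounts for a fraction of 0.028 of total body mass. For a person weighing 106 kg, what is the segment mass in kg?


m_segment = body_mass * fraction
m_segment = 106 * 0.028
m_segment = 2.9680


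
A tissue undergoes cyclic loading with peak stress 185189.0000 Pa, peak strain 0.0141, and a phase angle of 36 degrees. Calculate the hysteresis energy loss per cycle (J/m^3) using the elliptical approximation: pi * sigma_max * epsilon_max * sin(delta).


E_loss = pi * sigma_max * epsilon_max * sin(delta)
delta = 36 deg = 0.6283 rad
sin(delta) = 0.5878
E_loss = pi * 185189.0000 * 0.0141 * 0.5878
E_loss = 4821.7297


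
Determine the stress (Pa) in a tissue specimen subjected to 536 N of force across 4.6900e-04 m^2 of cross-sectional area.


stress = F / A
stress = 536 / 4.6900e-04
stress = 1.1429e+06


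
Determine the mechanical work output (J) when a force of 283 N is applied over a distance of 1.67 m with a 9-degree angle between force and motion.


W = F * d * cos(theta)
theta = 9 deg = 0.1571 rad
cos(theta) = 0.9877
W = 283 * 1.67 * 0.9877
W = 466.7914


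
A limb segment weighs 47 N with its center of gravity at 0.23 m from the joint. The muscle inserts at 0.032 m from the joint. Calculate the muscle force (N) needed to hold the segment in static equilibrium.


F_muscle = W * d_load / d_muscle
F_muscle = 47 * 0.23 / 0.032
Numerator = 10.8100
F_muscle = 337.8125


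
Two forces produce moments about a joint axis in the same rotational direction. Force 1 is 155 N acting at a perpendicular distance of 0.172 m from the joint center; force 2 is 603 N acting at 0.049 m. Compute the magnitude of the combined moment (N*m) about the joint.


M = F1 * d1 + F2 * d2
M = 155 * 0.172 + 603 * 0.049
M = 26.6600 + 29.5470
M = 56.2070


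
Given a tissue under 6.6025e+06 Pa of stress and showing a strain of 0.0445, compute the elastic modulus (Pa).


E = stress / strain
E = 6.6025e+06 / 0.0445
E = 1.4837e+08


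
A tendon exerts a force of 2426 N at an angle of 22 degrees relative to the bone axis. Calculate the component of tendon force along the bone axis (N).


F_eff = F_tendon * cos(theta)
theta = 22 deg = 0.3840 rad
cos(theta) = 0.9272
F_eff = 2426 * 0.9272
F_eff = 2249.3480


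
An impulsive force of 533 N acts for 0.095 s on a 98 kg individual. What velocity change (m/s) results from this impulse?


J = F * dt = 533 * 0.095 = 50.6350 N*s
delta_v = J / m
delta_v = 50.6350 / 98
delta_v = 0.5167


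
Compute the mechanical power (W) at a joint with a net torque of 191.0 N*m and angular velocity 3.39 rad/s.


P = M * omega
P = 191.0 * 3.39
P = 647.4900


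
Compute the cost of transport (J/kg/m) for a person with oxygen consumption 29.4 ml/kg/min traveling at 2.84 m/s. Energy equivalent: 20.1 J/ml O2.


Power per kg = VO2 * 20.1 / 60
Power per kg = 29.4 * 20.1 / 60 = 9.8490 W/kg
Cost = power_per_kg / speed
Cost = 9.8490 / 2.84
Cost = 3.4680


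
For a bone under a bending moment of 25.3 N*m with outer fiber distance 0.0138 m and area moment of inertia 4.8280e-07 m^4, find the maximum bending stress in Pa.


sigma = M * c / I
sigma = 25.3 * 0.0138 / 4.8280e-07
M * c = 0.3491
sigma = 723156.5866
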